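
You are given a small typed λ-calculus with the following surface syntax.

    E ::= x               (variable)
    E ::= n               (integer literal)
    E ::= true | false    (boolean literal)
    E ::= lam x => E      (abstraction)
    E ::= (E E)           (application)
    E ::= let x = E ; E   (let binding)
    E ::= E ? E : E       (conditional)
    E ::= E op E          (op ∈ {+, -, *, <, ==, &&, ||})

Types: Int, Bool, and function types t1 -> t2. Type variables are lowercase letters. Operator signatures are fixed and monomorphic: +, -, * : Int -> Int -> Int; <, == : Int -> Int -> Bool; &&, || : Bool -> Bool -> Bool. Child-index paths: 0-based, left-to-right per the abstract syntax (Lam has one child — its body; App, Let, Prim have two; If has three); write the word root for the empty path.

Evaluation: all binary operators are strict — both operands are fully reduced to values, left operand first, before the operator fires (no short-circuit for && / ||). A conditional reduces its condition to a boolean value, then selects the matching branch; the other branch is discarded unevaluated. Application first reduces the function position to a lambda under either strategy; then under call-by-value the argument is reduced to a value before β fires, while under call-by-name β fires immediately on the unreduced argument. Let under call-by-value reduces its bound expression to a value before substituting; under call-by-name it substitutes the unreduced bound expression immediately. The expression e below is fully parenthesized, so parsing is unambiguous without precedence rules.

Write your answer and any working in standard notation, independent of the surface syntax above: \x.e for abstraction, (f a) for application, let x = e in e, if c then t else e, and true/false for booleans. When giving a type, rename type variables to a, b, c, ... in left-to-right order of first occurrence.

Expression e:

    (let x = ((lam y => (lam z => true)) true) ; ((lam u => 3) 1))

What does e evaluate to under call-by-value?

Derivation:
step 0: (let x = ((\y.(\z.true)) true) in ((\u.3) 1))
step 1: [beta@0] (let x = (\z.true) in ((\u.3) 1))
step 2: [let@root] ((\u.3) 1)
step 3: [beta@root] 3

Answer: 3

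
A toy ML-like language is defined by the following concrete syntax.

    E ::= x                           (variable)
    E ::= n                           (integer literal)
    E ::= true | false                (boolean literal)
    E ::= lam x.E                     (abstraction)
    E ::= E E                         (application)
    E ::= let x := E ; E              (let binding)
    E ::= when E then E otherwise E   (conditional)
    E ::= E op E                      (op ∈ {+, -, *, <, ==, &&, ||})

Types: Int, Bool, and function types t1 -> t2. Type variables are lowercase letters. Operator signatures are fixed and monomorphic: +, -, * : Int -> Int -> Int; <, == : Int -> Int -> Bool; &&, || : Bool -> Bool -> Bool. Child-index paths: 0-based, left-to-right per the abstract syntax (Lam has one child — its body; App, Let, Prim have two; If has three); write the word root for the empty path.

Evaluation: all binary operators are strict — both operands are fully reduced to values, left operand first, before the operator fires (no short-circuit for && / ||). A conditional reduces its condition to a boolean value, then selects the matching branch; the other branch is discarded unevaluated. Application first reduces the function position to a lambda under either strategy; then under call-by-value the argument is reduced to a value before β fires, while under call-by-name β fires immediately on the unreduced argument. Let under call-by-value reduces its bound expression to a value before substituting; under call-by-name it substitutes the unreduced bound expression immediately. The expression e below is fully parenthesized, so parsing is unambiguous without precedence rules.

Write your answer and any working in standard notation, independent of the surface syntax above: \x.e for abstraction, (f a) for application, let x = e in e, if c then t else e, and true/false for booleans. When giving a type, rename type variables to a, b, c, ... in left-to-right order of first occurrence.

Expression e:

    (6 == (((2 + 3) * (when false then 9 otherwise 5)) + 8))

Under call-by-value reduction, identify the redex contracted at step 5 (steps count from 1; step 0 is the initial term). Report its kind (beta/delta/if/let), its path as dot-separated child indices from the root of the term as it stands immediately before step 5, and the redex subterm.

Working:
step 0: (6 == (((2 + 3) * (if false then 9 else 5)) + 8))
step 1: [delta@1.0.0] (6 == ((5 * (if false then 9 else 5)) + 8))
step 2: [if@1.0.1] (6 == ((5 * 5) + 8))
step 3: [delta@1.0] (6 == (25 + 8))
step 4: [delta@1] (6 == 33)
step 5: [delta@root] false

Answer: delta at root : (6 == 33)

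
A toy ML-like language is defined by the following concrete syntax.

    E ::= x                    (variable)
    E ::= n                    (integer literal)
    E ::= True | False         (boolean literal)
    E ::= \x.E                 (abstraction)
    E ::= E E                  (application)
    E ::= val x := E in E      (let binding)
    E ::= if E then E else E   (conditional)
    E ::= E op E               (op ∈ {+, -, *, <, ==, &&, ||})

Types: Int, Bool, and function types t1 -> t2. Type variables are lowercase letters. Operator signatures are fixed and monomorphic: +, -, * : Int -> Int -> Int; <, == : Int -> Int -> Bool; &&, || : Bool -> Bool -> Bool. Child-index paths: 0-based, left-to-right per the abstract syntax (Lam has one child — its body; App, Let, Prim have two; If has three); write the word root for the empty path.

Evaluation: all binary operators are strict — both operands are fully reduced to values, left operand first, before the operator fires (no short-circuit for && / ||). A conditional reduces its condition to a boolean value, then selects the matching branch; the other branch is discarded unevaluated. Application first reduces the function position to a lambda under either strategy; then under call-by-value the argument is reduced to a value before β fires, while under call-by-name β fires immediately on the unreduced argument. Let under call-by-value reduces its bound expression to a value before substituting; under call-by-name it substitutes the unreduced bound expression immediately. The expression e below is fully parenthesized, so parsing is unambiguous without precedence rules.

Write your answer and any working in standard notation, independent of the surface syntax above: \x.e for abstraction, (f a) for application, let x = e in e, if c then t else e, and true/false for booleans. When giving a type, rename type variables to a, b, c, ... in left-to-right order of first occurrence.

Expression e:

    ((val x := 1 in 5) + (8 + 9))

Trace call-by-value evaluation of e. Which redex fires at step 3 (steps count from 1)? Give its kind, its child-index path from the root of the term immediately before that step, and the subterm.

Answer: delta at root : (5 + 17)

Derivation:
step 0: ((let x = 1 in 5) + (8 + 9))
step 1: [let@0] (5 + (8 + 9))
step 2: [delta@1] (5 + 17)
step 3: [delta@root] 22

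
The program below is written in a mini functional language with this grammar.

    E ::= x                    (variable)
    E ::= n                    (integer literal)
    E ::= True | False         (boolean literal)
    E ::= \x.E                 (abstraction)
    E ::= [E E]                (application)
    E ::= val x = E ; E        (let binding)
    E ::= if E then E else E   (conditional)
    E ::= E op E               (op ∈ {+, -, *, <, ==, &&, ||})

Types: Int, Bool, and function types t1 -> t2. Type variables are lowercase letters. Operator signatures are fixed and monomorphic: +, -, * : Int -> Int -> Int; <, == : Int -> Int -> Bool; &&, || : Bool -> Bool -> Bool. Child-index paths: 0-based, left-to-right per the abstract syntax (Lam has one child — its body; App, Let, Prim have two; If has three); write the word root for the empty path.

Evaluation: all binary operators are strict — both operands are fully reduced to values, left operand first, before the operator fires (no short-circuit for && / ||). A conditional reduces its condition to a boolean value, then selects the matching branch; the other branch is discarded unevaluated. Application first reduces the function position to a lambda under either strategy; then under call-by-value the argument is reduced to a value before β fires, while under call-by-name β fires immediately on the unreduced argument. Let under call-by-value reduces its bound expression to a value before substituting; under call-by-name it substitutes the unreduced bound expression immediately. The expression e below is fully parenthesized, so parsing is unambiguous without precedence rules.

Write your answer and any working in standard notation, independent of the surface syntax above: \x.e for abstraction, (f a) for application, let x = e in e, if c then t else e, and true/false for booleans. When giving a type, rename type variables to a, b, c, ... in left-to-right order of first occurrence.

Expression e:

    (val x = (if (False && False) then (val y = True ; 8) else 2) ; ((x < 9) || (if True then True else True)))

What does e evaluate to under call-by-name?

Working:
step 0: (let x = (if (false && false) then (let y = true in 8) else 2) in ((x < 9) || (if true then true else true)))
step 1: [let@root] (((if (false && false) then (let y = true in 8) else 2) < 9) || (if true then true else true))
step 2: [delta@0.0.0] (((if false then (let y = true in 8) else 2) < 9) || (if true then true else true))
step 3: [if@0.0] ((2 < 9) || (if true then true else true))
step 4: [delta@0] (true || (if true then true else true))
step 5: [if@1] (true || true)
step 6: [delta@root] true

Answer: true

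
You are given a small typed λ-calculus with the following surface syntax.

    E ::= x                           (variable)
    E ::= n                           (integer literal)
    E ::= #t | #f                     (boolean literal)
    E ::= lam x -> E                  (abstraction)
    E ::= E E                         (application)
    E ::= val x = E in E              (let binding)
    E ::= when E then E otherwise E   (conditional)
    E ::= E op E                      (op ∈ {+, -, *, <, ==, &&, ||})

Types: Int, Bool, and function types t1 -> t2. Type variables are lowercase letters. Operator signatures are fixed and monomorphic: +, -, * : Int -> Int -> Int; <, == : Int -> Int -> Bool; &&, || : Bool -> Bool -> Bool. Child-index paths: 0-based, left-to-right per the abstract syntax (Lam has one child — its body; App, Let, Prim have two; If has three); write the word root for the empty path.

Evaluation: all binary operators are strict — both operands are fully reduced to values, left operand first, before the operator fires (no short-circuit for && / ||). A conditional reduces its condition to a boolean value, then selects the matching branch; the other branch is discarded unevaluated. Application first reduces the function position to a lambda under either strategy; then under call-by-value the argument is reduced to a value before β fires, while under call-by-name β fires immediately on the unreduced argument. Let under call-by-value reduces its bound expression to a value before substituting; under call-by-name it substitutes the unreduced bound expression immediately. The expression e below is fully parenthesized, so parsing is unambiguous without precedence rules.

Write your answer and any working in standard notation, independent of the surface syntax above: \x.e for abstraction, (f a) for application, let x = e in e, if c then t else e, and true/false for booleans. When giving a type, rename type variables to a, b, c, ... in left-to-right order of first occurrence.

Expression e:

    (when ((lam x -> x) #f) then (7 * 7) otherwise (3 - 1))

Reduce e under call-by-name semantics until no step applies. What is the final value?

Answer: 2

Trace:
step 0: (if ((\x.x) false) then (7 * 7) else (3 - 1))
step 1: [beta@0] (if false then (7 * 7) else (3 - 1))
step 2: [if@root] (3 - 1)
step 3: [delta@root] 2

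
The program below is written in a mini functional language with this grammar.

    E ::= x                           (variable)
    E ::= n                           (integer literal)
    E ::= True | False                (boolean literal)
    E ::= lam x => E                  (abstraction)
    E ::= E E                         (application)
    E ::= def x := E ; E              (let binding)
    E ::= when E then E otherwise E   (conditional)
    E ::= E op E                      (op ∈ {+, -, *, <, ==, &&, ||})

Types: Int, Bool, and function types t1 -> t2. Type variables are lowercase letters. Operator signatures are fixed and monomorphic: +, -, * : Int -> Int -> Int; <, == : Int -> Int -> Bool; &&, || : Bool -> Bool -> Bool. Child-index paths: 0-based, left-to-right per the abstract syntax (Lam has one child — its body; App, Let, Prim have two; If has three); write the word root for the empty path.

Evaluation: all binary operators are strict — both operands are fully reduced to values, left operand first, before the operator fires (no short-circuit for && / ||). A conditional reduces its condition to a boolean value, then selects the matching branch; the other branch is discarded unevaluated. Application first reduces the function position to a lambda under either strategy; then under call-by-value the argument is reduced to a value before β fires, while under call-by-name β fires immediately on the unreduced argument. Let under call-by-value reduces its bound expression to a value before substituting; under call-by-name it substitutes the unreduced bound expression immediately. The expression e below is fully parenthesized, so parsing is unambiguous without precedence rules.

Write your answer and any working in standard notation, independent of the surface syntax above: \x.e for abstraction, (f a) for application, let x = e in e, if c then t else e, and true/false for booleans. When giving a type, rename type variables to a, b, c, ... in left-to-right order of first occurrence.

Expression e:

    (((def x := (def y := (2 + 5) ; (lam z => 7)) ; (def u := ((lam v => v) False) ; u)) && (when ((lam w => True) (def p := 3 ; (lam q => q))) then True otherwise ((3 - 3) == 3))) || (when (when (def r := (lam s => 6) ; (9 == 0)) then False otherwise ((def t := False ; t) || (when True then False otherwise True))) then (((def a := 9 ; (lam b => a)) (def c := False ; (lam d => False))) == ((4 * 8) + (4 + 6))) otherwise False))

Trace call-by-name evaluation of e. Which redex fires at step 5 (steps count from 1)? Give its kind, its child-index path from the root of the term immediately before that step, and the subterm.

Answer: if at 0.1 : (if true then true else ((3 - 3) == 3))

Derivation:
step 0: (((let x = (let y = (2 + 5) in (\z.7)) in (let u = ((\v.v) false) in u)) && (if ((\w.true) (let p = 3 in (\q.q))) then true else ((3 - 3) == 3))) || (if (if (let r = (\s.6) in (9 == 0)) then false else ((let t = false in t) || (if true then false else true))) then (((let a = 9 in (\b.a)) (let c = false in (\d.false))) == ((4 * 8) + (4 + 6))) else false))
step 1: [let@0.0] (((let u = ((\v.v) false) in u) && (if ((\w.true) (let p = 3 in (\q.q))) then true else ((3 - 3) == 3))) || (if (if (let r = (\s.6) in (9 == 0)) then false else ((let t = false in t) || (if true then false else true))) then (((let a = 9 in (\b.a)) (let c = false in (\d.false))) == ((4 * 8) + (4 + 6))) else false))
step 2: [let@0.0] ((((\v.v) false) && (if ((\w.true) (let p = 3 in (\q.q))) then true else ((3 - 3) == 3))) || (if (if (let r = (\s.6) in (9 == 0)) then false else ((let t = false in t) || (if true then false else true))) then (((let a = 9 in (\b.a)) (let c = false in (\d.false))) == ((4 * 8) + (4 + 6))) else false))
step 3: [beta@0.0] ((false && (if ((\w.true) (let p = 3 in (\q.q))) then true else ((3 - 3) == 3))) || (if (if (let r = (\s.6) in (9 == 0)) then false else ((let t = false in t) || (if true then false else true))) then (((let a = 9 in (\b.a)) (let c = false in (\d.false))) == ((4 * 8) + (4 + 6))) else false))
step 4: [beta@0.1.0] ((false && (if true then true else ((3 - 3) == 3))) || (if (if (let r = (\s.6) in (9 == 0)) then false else ((let t = false in t) || (if true then false else true))) then (((let a = 9 in (\b.a)) (let c = false in (\d.false))) == ((4 * 8) + (4 + 6))) else false))
step 5: [if@0.1] ((false && true) || (if (if (let r = (\s.6) in (9 == 0)) then false else ((let t = false in t) || (if true then false else true))) then (((let a = 9 in (\b.a)) (let c = false in (\d.false))) == ((4 * 8) + (4 + 6))) else false))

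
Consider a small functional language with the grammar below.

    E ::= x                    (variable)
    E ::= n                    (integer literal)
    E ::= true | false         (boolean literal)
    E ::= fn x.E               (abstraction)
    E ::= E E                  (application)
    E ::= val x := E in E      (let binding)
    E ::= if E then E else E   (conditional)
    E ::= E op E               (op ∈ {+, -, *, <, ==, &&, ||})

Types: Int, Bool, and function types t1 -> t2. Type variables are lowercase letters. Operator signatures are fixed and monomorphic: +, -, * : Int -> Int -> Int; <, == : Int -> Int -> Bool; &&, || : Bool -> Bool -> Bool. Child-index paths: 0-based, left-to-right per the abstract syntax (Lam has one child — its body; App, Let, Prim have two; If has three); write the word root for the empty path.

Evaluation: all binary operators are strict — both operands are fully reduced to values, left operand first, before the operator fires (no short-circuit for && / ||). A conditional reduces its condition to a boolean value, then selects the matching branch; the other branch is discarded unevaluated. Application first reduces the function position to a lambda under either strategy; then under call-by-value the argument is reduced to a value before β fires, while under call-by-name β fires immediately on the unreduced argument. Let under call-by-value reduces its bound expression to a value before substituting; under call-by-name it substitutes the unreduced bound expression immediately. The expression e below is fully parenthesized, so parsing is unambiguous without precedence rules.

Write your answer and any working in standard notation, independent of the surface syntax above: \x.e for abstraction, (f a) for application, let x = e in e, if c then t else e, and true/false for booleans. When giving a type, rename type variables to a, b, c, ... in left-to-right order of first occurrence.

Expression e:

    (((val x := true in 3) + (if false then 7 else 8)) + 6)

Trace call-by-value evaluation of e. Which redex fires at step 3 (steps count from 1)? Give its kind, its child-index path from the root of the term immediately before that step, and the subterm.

Answer: delta at 0 : (3 + 8)

Working:
step 0: (((let x = true in 3) + (if false then 7 else 8)) + 6)
step 1: [let@0.0] ((3 + (if false then 7 else 8)) + 6)
step 2: [if@0.1] ((3 + 8) + 6)
step 3: [delta@0] (11 + 6)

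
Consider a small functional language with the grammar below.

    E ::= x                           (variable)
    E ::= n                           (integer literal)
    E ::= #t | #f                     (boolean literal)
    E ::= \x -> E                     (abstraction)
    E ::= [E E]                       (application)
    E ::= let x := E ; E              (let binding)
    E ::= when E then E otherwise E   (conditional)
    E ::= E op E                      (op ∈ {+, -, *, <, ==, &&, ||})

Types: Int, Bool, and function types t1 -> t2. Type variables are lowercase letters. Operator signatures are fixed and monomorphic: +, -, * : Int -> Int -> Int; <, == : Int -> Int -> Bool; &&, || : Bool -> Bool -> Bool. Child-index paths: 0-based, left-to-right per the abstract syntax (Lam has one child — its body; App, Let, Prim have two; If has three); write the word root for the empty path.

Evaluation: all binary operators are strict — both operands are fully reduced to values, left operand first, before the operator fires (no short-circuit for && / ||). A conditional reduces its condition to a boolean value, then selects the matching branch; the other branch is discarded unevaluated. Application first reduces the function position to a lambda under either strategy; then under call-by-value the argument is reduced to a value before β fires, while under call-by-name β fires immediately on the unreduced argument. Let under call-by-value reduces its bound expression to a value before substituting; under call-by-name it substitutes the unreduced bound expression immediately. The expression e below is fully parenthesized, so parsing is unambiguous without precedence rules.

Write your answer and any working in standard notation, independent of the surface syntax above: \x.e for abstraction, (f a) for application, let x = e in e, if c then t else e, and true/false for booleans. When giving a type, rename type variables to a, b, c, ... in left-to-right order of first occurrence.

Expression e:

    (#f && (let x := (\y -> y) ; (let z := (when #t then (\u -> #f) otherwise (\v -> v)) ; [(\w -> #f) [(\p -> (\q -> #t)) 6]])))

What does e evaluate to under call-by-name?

Trace:
step 0: (false && (let x = (\y.y) in (let z = (if true then (\u.false) else (\v.v)) in ((\w.false) ((\p.(\q.true)) 6)))))
step 1: [let@1] (false && (let z = (if true then (\u.false) else (\v.v)) in ((\w.false) ((\p.(\q.true)) 6))))
step 2: [let@1] (false && ((\w.false) ((\p.(\q.true)) 6)))
step 3: [beta@1] (false && false)
step 4: [delta@root] false

Answer: false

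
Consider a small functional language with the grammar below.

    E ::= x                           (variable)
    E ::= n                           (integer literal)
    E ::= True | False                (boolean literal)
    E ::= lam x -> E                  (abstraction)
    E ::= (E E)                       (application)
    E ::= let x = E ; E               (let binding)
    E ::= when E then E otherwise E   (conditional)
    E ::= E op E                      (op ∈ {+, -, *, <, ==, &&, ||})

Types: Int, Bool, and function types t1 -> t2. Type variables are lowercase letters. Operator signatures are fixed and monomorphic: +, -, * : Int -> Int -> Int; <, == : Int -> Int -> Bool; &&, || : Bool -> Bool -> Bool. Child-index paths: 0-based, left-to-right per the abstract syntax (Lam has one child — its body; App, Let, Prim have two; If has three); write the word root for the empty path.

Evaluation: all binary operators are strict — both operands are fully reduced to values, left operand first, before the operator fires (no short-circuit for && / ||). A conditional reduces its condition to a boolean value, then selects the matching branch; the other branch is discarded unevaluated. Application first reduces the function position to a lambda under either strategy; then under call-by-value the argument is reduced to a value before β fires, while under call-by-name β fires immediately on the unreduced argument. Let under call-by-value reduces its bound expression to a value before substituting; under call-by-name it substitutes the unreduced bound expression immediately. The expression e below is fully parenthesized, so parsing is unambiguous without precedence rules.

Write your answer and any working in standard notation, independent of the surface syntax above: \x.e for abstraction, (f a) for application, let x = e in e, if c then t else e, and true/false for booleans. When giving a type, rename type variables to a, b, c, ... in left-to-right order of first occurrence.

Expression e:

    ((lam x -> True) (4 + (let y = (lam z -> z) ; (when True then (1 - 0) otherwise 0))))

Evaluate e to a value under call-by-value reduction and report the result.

Answer: true

Trace:
step 0: ((\x.true) (4 + (let y = (\z.z) in (if true then (1 - 0) else 0))))
step 1: [let@1.1] ((\x.true) (4 + (if true then (1 - 0) else 0)))
step 2: [if@1.1] ((\x.true) (4 + (1 - 0)))
step 3: [delta@1.1] ((\x.true) (4 + 1))
step 4: [delta@1] ((\x.true) 5)
step 5: [beta@root] true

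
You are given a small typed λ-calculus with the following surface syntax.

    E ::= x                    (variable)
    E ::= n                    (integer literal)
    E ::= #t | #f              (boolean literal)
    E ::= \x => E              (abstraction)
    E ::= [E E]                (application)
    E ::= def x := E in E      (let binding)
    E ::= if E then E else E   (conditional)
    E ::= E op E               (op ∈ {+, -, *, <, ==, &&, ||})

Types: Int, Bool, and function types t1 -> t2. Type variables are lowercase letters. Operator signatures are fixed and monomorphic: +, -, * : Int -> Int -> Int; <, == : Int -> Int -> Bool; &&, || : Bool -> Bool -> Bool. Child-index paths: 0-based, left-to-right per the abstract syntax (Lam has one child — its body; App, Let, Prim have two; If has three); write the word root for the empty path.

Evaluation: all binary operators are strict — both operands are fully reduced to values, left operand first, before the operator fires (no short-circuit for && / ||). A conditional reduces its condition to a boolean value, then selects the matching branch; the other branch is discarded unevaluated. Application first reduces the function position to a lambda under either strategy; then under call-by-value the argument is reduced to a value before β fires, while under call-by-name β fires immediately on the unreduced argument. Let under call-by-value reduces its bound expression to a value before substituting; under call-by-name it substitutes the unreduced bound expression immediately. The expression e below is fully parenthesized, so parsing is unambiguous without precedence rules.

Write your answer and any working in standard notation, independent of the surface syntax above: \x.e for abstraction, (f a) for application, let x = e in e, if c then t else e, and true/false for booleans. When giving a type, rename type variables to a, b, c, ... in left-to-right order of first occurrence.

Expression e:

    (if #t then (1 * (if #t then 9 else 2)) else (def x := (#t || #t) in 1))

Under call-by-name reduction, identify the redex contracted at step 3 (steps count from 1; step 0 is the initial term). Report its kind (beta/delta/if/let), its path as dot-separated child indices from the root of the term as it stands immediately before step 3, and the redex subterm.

Trace:
step 0: (if true then (1 * (if true then 9 else 2)) else (let x = (true || true) in 1))
step 1: [if@root] (1 * (if true then 9 else 2))
step 2: [if@1] (1 * 9)
step 3: [delta@root] 9

Answer: delta at root : (1 * 9)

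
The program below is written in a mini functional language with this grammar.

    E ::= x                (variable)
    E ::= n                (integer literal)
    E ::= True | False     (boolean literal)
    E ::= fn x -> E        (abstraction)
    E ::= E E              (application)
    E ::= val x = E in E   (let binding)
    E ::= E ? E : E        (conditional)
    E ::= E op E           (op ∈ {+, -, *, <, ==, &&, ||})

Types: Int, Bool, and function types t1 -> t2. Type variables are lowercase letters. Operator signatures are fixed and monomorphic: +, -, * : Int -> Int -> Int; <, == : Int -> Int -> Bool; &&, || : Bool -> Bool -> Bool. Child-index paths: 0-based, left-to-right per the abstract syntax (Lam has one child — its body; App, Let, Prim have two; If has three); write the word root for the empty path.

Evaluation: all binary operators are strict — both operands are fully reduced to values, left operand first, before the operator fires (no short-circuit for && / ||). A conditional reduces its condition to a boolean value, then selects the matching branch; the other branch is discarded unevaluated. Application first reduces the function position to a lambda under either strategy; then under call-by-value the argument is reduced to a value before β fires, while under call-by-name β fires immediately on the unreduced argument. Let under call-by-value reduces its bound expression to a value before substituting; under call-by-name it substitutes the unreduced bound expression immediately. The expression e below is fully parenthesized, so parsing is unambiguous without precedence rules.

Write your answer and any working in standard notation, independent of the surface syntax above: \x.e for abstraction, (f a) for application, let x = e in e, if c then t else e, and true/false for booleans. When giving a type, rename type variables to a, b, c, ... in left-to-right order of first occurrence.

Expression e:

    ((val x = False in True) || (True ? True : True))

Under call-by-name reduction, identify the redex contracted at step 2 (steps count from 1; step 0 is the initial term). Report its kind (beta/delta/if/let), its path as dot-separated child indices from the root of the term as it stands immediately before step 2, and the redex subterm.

Answer: if at 1 : (if true then true else true)

Trace:
step 0: ((let x = false in true) || (if true then true else true))
step 1: [let@0] (true || (if true then true else true))
step 2: [if@1] (true || true)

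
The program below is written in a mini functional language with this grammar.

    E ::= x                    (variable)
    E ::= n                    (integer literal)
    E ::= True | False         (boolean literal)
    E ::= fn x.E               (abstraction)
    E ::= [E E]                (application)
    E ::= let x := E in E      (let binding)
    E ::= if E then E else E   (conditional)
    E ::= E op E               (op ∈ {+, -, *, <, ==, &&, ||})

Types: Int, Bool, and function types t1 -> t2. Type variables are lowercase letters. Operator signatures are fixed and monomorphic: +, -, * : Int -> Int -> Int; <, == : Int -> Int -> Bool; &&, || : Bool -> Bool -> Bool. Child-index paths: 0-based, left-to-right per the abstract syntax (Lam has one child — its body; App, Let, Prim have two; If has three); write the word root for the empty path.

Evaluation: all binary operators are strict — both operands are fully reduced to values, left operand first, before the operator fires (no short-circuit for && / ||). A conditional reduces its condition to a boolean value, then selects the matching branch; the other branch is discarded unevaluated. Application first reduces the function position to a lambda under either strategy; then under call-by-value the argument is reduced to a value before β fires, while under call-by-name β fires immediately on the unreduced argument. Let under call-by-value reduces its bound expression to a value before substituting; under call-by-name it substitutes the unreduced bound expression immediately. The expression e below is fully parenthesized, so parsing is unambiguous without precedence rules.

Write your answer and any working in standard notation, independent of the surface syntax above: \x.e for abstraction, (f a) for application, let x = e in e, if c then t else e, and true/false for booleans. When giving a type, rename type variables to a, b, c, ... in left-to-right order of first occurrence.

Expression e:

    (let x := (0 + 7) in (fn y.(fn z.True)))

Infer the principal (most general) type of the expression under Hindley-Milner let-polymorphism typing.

Answer: a -> b -> Bool

Derivation:
  unify Int ~ Int
  unify Int ~ Int
let x : Int
\z._ : b -> Bool
\y._ : a -> b -> Bool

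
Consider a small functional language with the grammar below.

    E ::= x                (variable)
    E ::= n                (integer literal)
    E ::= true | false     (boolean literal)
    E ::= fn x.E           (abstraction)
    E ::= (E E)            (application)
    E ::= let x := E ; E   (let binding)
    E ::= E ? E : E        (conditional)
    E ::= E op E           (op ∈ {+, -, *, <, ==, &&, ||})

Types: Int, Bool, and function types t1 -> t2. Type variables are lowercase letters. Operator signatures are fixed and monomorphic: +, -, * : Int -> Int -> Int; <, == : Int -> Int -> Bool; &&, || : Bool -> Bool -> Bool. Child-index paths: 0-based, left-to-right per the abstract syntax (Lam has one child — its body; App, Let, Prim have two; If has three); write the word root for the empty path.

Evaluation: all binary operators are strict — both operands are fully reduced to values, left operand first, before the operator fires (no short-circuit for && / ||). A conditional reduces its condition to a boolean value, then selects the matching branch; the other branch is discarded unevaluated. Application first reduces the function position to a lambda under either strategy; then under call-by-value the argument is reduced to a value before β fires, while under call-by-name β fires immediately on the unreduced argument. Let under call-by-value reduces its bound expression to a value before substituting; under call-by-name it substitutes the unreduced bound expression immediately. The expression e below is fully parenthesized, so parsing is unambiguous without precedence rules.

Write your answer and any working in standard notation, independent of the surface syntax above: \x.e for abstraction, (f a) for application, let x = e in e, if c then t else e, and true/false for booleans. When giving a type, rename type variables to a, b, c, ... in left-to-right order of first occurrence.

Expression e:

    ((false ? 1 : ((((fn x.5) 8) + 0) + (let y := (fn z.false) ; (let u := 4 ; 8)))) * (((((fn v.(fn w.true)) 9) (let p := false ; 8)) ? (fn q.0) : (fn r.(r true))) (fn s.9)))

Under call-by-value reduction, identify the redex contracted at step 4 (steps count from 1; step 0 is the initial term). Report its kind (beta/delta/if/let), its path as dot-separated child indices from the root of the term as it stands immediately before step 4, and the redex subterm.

Working:
step 0: ((if false then 1 else ((((\x.5) 8) + 0) + (let y = (\z.false) in (let u = 4 in 8)))) * ((if (((\v.(\w.true)) 9) (let p = false in 8)) then (\q.0) else (\r.(r true))) (\s.9)))
step 1: [if@0] (((((\x.5) 8) + 0) + (let y = (\z.false) in (let u = 4 in 8))) * ((if (((\v.(\w.true)) 9) (let p = false in 8)) then (\q.0) else (\r.(r true))) (\s.9)))
step 2: [beta@0.0.0] (((5 + 0) + (let y = (\z.false) in (let u = 4 in 8))) * ((if (((\v.(\w.true)) 9) (let p = false in 8)) then (\q.0) else (\r.(r true))) (\s.9)))
step 3: [delta@0.0] ((5 + (let y = (\z.false) in (let u = 4 in 8))) * ((if (((\v.(\w.true)) 9) (let p = false in 8)) then (\q.0) else (\r.(r true))) (\s.9)))
step 4: [let@0.1] ((5 + (let u = 4 in 8)) * ((if (((\v.(\w.true)) 9) (let p = false in 8)) then (\q.0) else (\r.(r true))) (\s.9)))

Answer: let at 0.1 : (let y = (\z.false) in (let u = 4 in 8))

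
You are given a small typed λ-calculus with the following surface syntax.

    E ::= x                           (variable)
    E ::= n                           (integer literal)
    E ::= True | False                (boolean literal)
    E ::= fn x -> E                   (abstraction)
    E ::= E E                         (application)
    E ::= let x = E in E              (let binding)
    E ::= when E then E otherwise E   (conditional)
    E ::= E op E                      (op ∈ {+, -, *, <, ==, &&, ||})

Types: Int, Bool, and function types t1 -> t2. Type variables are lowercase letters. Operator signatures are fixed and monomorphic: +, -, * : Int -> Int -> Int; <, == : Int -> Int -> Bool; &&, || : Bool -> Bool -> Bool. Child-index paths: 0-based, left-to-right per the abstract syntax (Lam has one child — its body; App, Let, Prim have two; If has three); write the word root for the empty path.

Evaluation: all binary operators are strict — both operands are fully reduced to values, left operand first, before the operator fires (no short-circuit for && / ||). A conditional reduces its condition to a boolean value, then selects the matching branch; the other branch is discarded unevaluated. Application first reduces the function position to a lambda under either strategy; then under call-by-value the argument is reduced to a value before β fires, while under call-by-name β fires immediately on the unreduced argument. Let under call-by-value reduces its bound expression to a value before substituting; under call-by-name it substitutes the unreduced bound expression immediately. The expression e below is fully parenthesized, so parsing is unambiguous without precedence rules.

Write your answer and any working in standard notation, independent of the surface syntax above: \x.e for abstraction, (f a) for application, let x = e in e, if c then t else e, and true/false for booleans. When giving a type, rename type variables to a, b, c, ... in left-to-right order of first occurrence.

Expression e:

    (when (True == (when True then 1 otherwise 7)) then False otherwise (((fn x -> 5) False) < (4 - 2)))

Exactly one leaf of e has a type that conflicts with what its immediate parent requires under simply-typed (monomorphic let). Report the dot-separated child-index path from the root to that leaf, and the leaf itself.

Derivation:
  unify Bool ~ Int
  FAIL: mismatch Bool ~ Int

Answer: 0.0 : true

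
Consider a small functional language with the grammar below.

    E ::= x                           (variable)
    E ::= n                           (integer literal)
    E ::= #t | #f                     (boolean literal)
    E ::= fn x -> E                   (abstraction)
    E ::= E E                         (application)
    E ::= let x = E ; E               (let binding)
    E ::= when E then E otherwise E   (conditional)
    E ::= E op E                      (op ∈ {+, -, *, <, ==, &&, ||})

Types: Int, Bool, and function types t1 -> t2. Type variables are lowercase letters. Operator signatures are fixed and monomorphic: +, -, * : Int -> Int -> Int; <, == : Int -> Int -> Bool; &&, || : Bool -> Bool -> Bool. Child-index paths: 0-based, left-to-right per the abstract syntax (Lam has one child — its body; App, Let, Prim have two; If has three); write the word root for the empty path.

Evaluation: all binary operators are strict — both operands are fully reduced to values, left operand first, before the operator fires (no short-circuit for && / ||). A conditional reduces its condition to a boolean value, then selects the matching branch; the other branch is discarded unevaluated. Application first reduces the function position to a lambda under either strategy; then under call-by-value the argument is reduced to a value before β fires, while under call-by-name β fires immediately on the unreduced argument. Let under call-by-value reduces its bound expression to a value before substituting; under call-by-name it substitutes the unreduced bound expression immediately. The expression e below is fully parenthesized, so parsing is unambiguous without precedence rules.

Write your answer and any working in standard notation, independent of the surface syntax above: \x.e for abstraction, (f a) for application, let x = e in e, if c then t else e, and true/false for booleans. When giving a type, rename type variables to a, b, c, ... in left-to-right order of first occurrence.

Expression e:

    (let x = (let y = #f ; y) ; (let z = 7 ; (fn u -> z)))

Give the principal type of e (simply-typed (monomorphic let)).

Working:
let y : Bool
y : Bool
let x : Bool
let z : Int
z : Int
\u._ : a -> Int

Answer: a -> Int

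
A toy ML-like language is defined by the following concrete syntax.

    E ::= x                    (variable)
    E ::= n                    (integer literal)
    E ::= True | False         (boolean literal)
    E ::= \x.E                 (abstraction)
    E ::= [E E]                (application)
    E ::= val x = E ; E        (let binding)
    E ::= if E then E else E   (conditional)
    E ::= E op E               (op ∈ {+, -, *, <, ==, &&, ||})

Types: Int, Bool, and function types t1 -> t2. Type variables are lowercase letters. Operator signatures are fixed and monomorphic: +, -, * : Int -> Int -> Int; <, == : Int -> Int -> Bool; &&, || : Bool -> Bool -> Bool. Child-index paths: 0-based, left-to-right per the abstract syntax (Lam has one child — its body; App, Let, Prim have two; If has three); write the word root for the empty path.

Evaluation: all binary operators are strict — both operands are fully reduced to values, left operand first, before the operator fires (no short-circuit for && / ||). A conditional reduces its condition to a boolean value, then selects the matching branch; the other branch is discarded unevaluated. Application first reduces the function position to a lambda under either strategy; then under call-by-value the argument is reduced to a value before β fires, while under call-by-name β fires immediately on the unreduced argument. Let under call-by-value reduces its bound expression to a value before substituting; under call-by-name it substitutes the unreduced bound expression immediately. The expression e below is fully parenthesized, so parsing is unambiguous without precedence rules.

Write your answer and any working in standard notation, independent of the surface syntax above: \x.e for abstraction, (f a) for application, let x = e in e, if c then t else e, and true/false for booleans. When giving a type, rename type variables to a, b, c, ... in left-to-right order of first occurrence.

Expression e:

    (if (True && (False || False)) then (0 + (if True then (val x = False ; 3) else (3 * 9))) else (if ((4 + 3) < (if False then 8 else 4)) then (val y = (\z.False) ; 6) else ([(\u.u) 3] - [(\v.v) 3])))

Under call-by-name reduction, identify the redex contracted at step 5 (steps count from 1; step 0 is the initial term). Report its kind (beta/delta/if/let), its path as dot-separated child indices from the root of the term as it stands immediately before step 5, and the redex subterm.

Answer: if at 0.1 : (if false then 8 else 4)

Trace:
step 0: (if (true && (false || false)) then (0 + (if true then (let x = false in 3) else (3 * 9))) else (if ((4 + 3) < (if false then 8 else 4)) then (let y = (\z.false) in 6) else (((\u.u) 3) - ((\v.v) 3))))
step 1: [delta@0.1] (if (true && false) then (0 + (if true then (let x = false in 3) else (3 * 9))) else (if ((4 + 3) < (if false then 8 else 4)) then (let y = (\z.false) in 6) else (((\u.u) 3) - ((\v.v) 3))))
step 2: [delta@0] (if false then (0 + (if true then (let x = false in 3) else (3 * 9))) else (if ((4 + 3) < (if false then 8 else 4)) then (let y = (\z.false) in 6) else (((\u.u) 3) - ((\v.v) 3))))
step 3: [if@root] (if ((4 + 3) < (if false then 8 else 4)) then (let y = (\z.false) in 6) else (((\u.u) 3) - ((\v.v) 3)))
step 4: [delta@0.0] (if (7 < (if false then 8 else 4)) then (let y = (\z.false) in 6) else (((\u.u) 3) - ((\v.v) 3)))
step 5: [if@0.1] (if (7 < 4) then (let y = (\z.false) in 6) else (((\u.u) 3) - ((\v.v) 3)))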